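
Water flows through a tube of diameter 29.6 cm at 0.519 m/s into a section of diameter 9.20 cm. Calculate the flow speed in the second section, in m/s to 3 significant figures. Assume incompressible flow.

The volume flow rate is constant, so v₂ = (A₁/A₂)v₁ = (688/66.5)·0.519 = 5.37 m/s.

v₂ ≈ 5.37 m/s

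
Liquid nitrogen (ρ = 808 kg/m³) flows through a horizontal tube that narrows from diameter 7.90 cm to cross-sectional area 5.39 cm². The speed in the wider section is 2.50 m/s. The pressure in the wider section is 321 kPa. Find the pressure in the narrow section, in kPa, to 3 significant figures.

P₂ ≈ 115 kPa

By continuity, v₂ = v₁·A₁/A₂ = 2.50·(49.0/5.39) = 22.7 m/s.
Bernoulli (h₁ = h₂): P₁ − P₂ = ½ρ(v₂² − v₁²).
P₂ = P₁ − ½ρ(v₂² − v₁²) = 321000 − ½·808·(22.7² − 2.50²) = 321000 − 206000 = 115000 Pa.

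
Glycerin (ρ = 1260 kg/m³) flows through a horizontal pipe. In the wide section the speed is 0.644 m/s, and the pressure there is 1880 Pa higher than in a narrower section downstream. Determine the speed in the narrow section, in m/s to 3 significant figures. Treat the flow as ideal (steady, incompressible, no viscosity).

Along the level pipe P + ½ρv² is conserved, hence v₂² = v₁² + 2(P₁ − P₂)/ρ.
v₂ = √(0.644² + 2·1880/1260) = √(0.415 + 2.98) = 1.84 m/s.

1.84 m/s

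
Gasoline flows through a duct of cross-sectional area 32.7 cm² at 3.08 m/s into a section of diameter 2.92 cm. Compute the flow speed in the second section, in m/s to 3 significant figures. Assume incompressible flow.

By continuity, v₂ = v₁·A₁/A₂ = 3.08·(32.7/6.70) = 15.0 m/s.

v₂ = 15.0 m/s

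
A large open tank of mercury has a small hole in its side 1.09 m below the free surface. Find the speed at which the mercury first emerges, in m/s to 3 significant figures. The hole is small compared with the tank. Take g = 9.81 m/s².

Bernoulli from surface to hole (P equal, v_surface ≈ 0): v = √(2gh) = √(2×9.81×1.09) = 4.62 m/s.

v ≈ 4.62 m/s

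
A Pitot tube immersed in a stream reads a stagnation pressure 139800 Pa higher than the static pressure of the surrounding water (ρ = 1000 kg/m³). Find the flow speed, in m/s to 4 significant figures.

At the stagnation point the flow is brought to rest, so Bernoulli gives P_stag − P_static = ½ρv².
v = √(2ΔP/ρ) = √(2·139800/1000) = 16.72 m/s.

v ≈ 16.72 m/s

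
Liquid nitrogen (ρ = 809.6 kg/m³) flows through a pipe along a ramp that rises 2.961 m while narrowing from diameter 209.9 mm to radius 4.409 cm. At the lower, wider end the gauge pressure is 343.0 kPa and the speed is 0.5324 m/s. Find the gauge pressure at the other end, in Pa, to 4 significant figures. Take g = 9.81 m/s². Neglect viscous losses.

By continuity, v₂ = v₁·A₁/A₂ = 0.5324·(346.0/61.07) = 3.017 m/s.
Bernoulli: P₁ + ½ρv₁² + ρg h₁ = P₂ + ½ρv₂² + ρg h₂, so P₂ = P₁ + ½ρ(v₁² − v₂²) − ρg(h₂ − h₁).
P₂ = 343000 + ½·809.6·(0.5324² − 3.017²) − 809.6·9.81·(+2.961) = 343000 + (-3569) − (23520) = 315900 Pa.

P₂ ≈ 315900 Pa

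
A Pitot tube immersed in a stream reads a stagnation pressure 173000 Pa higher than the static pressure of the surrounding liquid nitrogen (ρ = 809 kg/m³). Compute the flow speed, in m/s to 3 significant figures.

20.7 m/s

The dynamic pressure equals the rise in static pressure at the stagnation point: ΔP = ½ρv².
v = √(2ΔP/ρ) = √(2·173000/809) = 20.7 m/s.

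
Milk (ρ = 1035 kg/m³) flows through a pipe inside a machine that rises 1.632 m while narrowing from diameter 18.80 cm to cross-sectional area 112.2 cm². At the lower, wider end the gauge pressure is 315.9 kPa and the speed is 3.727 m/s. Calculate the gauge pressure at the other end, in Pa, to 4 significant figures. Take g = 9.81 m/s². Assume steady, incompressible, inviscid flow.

The volume flow rate is constant, so v₂ = (A₁/A₂)v₁ = (277.6/112.2)·3.727 = 9.221 m/s.
Energy conservation along the streamline gives P₂ = P₁ − ½ρ(v₂² − v₁²) − ρg(h₂ − h₁).
P₂ = 315900 + ½·1035·(3.727² − 9.221²) − 1035·9.81·(+1.632) = 315900 + (-36810) − (16570) = 262500 Pa.

P₂ = 262500 Pa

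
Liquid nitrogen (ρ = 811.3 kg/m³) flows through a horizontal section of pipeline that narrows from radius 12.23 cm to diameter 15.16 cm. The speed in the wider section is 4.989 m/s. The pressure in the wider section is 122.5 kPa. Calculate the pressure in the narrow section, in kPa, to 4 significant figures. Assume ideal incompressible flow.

By continuity, v₂ = v₁·A₁/A₂ = 4.989·(469.9/180.5) = 12.99 m/s.
Along the horizontal streamline, P + ½ρv² is constant.
P₂ = P₁ − ½ρ(v₂² − v₁²) = 122500 − ½·811.3·(12.99² − 4.989²) = 122500 − 58330 = 64170 Pa.

P₂ ≈ 64.17 kPa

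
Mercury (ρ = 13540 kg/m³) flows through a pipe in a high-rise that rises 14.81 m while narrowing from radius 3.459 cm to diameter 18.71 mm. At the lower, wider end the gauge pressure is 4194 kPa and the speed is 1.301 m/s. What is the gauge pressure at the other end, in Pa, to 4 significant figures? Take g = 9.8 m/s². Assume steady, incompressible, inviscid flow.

Mass conservation (A₁v₁ = A₂v₂) gives v₂ = 1.301 × 37.59/2.749 = 17.79 m/s.
Applying Bernoulli between the two ends and solving for P₂: P₂ = P₁ + ½ρ(v₁² − v₂²) − ρgΔh.
P₂ = 4194000 + ½·13540·(1.301² − 17.79²) − 13540·9.8·(+14.81) = 4194000 + (-2130000) − (1965000) = 98530 Pa.

P₂ ≈ 98530 Pa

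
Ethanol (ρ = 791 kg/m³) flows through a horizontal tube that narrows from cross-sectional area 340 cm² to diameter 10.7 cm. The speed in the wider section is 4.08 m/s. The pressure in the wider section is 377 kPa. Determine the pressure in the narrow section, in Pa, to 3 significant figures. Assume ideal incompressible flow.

Continuity gives A₁v₁ = A₂v₂, so v₂ = (340 cm²)/(89.9 cm²) × 4.08 m/s = 15.4 m/s.
With no height change, Bernoulli's equation is P₁ + ½ρv₁² = P₂ + ½ρv₂².
P₂ = P₁ − ½ρ(v₂² − v₁²) = 377000 − ½·791·(15.4² − 4.08²) = 377000 − 87500 = 289000 Pa.

P₂ = 289000 Pa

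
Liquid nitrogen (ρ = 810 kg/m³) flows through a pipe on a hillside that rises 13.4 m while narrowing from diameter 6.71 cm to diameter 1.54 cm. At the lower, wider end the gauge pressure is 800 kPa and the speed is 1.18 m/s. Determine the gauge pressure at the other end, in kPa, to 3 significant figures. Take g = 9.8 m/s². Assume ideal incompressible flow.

P₂ = 491 kPa

The volume flow rate is constant, so v₂ = (A₁/A₂)v₁ = (35.4/1.86)·1.18 = 22.4 m/s.
Applying Bernoulli between the two ends and solving for P₂: P₂ = P₁ + ½ρ(v₁² − v₂²) − ρgΔh.
P₂ = 800000 + ½·810·(1.18² − 22.4²) − 810·9.8·(+13.4) = 800000 + (-203000) − (106000) = 491000 Pa.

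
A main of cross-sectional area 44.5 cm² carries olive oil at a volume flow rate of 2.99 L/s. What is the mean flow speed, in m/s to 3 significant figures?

Q = 2.99 L/s = 0.00299 m³/s.
v = Q/A = 0.00299 / 0.00445 = 0.672 m/s.

v = 0.672 m/s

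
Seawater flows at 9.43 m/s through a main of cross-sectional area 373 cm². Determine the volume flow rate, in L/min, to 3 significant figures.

Q = A·v = 0.0373 m² × 9.43 m/s = 0.352 m³/s.
Converting: 0.352 m³/s × 60000 = 21100 L/min.

Q ≈ 21100 L/min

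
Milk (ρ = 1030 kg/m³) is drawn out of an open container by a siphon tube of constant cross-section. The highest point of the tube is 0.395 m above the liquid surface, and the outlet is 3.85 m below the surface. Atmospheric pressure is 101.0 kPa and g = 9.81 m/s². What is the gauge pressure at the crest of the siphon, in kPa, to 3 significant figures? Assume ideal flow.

-42.9 kPa

From the surface to the outlet (both open to atmosphere, surface at rest): v = √(2g·h_out) = √(2·9.81·3.85) = 8.69 m/s.
The bore is uniform, so the speed at the crest is the same v. Bernoulli surface→crest: P_atm = P_top + ½ρv² + ρg·h_top.
P_top = 101000 − ½·1030·8.69² − 1030·9.81·0.395 = 58100 Pa. So P_gauge = P_top − P_atm = -42900 Pa.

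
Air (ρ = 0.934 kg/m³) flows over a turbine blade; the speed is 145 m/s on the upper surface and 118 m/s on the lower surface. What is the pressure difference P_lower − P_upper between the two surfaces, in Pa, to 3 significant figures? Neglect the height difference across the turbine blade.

ΔP ≈ 3320 Pa

With negligible Δh, P + ½ρv² is constant, so P_low − P_up = ½ρ(v_up² − v_low²).
ΔP = ½·0.934·(145² − 118²) = 3320 Pa.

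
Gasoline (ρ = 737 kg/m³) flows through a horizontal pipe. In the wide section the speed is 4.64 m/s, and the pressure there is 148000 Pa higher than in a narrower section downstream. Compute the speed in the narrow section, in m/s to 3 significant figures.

With h₁ = h₂, rearranging Bernoulli gives v₂ = √(v₁² + 2ΔP/ρ).
v₂ = √(4.64² + 2·148000/737) = √(21.5 + 402) = 20.6 m/s.

v₂ ≈ 20.6 m/s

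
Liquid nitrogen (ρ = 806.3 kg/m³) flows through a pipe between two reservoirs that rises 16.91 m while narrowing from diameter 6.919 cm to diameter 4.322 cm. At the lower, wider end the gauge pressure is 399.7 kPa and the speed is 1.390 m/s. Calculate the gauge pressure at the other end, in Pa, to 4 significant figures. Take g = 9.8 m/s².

Mass conservation (A₁v₁ = A₂v₂) gives v₂ = 1.390 × 37.60/14.67 = 3.562 m/s.
Bernoulli: P₁ + ½ρv₁² + ρg h₁ = P₂ + ½ρv₂² + ρg h₂, so P₂ = P₁ + ½ρ(v₁² − v₂²) − ρg(h₂ − h₁).
P₂ = 399700 + ½·806.3·(1.390² − 3.562²) − 806.3·9.8·(+16.91) = 399700 + (-4337) − (133600) = 261700 Pa.

P₂ ≈ 261700 Pa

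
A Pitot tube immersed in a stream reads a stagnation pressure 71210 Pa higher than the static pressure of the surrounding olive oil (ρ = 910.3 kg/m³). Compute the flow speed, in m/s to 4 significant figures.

The dynamic pressure equals the rise in static pressure at the stagnation point: ΔP = ½ρv².
v = √(2ΔP/ρ) = √(2·71210/910.3) = 12.51 m/s.

v = 12.51 m/s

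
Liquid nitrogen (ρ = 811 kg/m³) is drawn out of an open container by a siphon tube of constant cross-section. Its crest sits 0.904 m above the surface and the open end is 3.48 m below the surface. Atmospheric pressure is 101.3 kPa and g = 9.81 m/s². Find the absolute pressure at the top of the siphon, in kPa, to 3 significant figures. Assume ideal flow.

P_top = 66.4 kPa

Bernoulli surface→outlet gives ½v² = g·h_out, so v = √(2·9.81·3.48) = 8.26 m/s.
With constant cross-section the crest speed equals v; applying Bernoulli from the surface up to the crest, P_top = P_atm − ½ρv² − ρg·h_top.
P_top = 101300 − ½·811·8.26² − 811·9.81·0.904 = 66400 Pa.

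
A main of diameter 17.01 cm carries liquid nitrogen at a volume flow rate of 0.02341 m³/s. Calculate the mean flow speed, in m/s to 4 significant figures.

v ≈ 1.030 m/s

Q = 0.02341 m³/s = 0.02341 m³/s.
v = Q/A = 0.02341 / 0.02272 = 1.030 m/s.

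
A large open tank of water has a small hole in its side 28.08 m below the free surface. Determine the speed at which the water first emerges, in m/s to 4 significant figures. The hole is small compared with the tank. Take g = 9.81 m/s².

With the surface at rest and both surface and jet at atmospheric pressure, Bernoulli gives ρg h = ½ρv², so v = √(2gh) = √(2·9.81·28.08) = 23.47 m/s.

v ≈ 23.47 m/s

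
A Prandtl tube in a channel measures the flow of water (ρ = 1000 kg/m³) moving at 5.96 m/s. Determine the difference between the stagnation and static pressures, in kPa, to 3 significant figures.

ΔP ≈ 17.8 kPa

The dynamic pressure equals the rise in static pressure at the stagnation point: ΔP = ½ρv².
ΔP = ½·1000·5.96² = 17800 Pa.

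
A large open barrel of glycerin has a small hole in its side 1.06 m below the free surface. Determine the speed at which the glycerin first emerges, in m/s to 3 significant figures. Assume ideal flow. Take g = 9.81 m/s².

With the surface at rest and both surface and jet at atmospheric pressure, Bernoulli gives ρg h = ½ρv², so v = √(2gh) = √(2·9.81·1.06) = 4.56 m/s.

4.56 m/s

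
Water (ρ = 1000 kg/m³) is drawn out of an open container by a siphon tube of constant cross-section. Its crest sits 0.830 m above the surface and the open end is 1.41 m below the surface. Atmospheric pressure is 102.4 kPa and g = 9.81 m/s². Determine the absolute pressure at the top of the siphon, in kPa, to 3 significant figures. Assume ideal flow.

From the surface to the outlet (both open to atmosphere, surface at rest): v = √(2g·h_out) = √(2·9.81·1.41) = 5.26 m/s.
The bore is uniform, so the speed at the crest is the same v. Bernoulli surface→crest: P_atm = P_top + ½ρv² + ρg·h_top.
P_top = 102400 − ½·1000·5.26² − 1000·9.81·0.830 = 80400 Pa.

P_top ≈ 80.4 kPa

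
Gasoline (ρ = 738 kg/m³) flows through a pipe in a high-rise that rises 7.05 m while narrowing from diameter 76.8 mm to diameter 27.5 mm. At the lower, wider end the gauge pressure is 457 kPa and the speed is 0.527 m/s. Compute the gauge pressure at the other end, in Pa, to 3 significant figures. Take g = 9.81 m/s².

P₂ ≈ 400000 Pa

The volume flow rate is constant, so v₂ = (A₁/A₂)v₁ = (46.3/5.94)·0.527 = 4.11 m/s.
Bernoulli: P₁ + ½ρv₁² + ρg h₁ = P₂ + ½ρv₂² + ρg h₂, so P₂ = P₁ + ½ρ(v₁² − v₂²) − ρg(h₂ − h₁).
P₂ = 457000 + ½·738·(0.527² − 4.11²) − 738·9.81·(+7.05) = 457000 + (-6130) − (51000) = 400000 Pa.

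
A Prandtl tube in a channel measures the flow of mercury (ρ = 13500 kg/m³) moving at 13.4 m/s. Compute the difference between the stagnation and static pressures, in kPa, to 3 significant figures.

ΔP = 1210 kPa

The dynamic pressure equals the rise in static pressure at the stagnation point: ΔP = ½ρv².
ΔP = ½·13500·13.4² = 1210000 Pa.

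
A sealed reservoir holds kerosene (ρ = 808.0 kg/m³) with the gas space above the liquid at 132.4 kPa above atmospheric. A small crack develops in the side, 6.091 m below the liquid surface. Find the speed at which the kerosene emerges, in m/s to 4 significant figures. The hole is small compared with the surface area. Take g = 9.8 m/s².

21.14 m/s

Take point 1 at the surface (v₁ ≈ 0) and point 2 at the hole (at atmospheric pressure). Bernoulli: P₁ + ρg h = P_atm + ½ρv₂².
With P₁ − P_atm = 132400 Pa, v₂ = √(2gh + 2ΔP/ρ) = √(2·9.8·6.091 + 2·132400/808.0) = 21.14 m/s.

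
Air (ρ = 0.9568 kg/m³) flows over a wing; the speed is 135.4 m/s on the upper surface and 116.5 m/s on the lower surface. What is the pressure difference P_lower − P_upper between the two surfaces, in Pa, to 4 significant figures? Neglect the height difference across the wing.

Bernoulli (same height): P_lower − P_upper = ½ρ(v_upper² − v_lower²).
ΔP = ½·0.9568·(135.4² − 116.5²) = 2278 Pa.

ΔP = 2278 Pa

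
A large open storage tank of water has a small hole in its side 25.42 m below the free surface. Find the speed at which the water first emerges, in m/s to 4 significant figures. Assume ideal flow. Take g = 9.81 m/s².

With the surface at rest and both surface and jet at atmospheric pressure, Bernoulli gives ρg h = ½ρv², so v = √(2gh) = √(2·9.81·25.42) = 22.33 m/s.

v ≈ 22.33 m/s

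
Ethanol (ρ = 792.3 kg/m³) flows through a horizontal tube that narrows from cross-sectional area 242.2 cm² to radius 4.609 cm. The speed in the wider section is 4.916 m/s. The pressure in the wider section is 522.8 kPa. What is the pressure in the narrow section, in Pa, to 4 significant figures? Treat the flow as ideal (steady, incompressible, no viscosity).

Continuity gives A₁v₁ = A₂v₂, so v₂ = (242.2 cm²)/(66.74 cm²) × 4.916 m/s = 17.84 m/s.
Bernoulli (h₁ = h₂): P₁ − P₂ = ½ρ(v₂² − v₁²).
P₂ = P₁ − ½ρ(v₂² − v₁²) = 522800 − ½·792.3·(17.84² − 4.916²) = 522800 − 116500 = 406300 Pa.

P₂ ≈ 406300 Pa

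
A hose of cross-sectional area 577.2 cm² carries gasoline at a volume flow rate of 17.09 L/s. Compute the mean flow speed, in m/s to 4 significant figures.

v = 0.2961 m/s

Q = 17.09 L/s = 0.01709 m³/s.
v = Q/A = 0.01709 / 0.05772 = 0.2961 m/s.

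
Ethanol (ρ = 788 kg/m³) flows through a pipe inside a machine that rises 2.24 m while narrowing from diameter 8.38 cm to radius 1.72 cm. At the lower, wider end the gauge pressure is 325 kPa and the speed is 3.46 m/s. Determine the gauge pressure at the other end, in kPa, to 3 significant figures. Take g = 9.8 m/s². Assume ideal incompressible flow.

146 kPa

The volume flow rate is constant, so v₂ = (A₁/A₂)v₁ = (55.2/9.29)·3.46 = 20.5 m/s.
Bernoulli: P₁ + ½ρv₁² + ρg h₁ = P₂ + ½ρv₂² + ρg h₂, so P₂ = P₁ + ½ρ(v₁² − v₂²) − ρg(h₂ − h₁).
P₂ = 325000 + ½·788·(3.46² − 20.5²) − 788·9.8·(+2.24) = 325000 + (-161000) − (17300) = 146000 Pa.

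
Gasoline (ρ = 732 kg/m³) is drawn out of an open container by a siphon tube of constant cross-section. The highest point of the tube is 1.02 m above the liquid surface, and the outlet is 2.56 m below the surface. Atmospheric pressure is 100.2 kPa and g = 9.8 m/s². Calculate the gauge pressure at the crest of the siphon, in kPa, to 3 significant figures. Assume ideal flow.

P_gauge ≈ -25.7 kPa

Bernoulli surface→outlet gives ½v² = g·h_out, so v = √(2·9.8·2.56) = 7.08 m/s.
Continuity keeps v the same throughout the tube; from surface to crest, P_atm + 0 = P_top + ½ρv² + ρg·h_top.
P_top = 100200 − ½·732·7.08² − 732·9.8·1.02 = 74500 Pa. So P_gauge = P_top − P_atm = -25700 Pa.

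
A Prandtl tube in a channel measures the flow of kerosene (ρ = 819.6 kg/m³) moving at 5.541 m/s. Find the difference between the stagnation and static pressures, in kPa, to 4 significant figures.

The dynamic pressure equals the rise in static pressure at the stagnation point: ΔP = ½ρv².
ΔP = ½·819.6·5.541² = 12580 Pa.

ΔP ≈ 12.58 kPa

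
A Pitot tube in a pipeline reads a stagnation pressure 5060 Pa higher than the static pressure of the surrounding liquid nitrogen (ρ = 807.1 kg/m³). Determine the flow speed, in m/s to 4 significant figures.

v = 3.541 m/s

Bernoulli between the free stream and the stagnation point: ½ρv² = P_stag − P_static.
v = √(2ΔP/ρ) = √(2·5060/807.1) = 3.541 m/s.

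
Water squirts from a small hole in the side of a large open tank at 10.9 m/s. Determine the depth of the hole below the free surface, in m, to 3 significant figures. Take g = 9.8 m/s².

6.06 m

Torricelli: v = √(2gh), so h = v²/(2g).
h = 10.9²/(2·9.8) = 119/19.60 = 6.06 m.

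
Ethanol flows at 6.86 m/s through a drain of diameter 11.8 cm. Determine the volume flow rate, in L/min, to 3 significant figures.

Q = A·v = 0.0109 m² × 6.86 m/s = 0.0750 m³/s.
Converting: 0.0750 m³/s × 60000 = 4500 L/min.

Q = 4500 L/min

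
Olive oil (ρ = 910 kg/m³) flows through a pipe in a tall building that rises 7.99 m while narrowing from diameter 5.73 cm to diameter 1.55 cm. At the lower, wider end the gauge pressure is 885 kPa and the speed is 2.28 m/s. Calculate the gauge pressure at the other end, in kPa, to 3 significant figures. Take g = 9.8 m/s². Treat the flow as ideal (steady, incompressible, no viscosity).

Mass conservation (A₁v₁ = A₂v₂) gives v₂ = 2.28 × 25.8/1.89 = 31.2 m/s.
Energy conservation along the streamline gives P₂ = P₁ − ½ρ(v₂² − v₁²) − ρg(h₂ − h₁).
P₂ = 885000 + ½·910·(2.28² − 31.2²) − 910·9.8·(+7.99) = 885000 + (-439000) − (71300) = 374000 Pa.

374 kPa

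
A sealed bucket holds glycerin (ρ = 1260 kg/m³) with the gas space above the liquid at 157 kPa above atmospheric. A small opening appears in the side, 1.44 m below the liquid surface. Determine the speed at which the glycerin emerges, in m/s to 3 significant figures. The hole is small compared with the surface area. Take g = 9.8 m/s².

v ≈ 16.7 m/s

Take point 1 at the surface (v₁ ≈ 0) and point 2 at the hole (at atmospheric pressure). Bernoulli: P₁ + ρg h = P_atm + ½ρv₂².
With P₁ − P_atm = 157000 Pa, v₂ = √(2gh + 2ΔP/ρ) = √(2·9.8·1.44 + 2·157000/1260) = 16.7 m/s.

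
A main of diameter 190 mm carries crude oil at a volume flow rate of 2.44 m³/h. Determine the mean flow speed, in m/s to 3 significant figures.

Q = 2.44 m³/h = 0.000678 m³/s.
v = Q/A = 0.000678 / 0.0284 = 0.0239 m/s.

v ≈ 0.0239 m/s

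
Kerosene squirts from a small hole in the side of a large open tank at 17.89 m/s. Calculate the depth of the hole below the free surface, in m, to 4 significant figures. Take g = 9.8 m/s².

h ≈ 16.33 m

Torricelli: v = √(2gh), so h = v²/(2g).
h = 17.89²/(2·9.8) = 320.1/19.60 = 16.33 m.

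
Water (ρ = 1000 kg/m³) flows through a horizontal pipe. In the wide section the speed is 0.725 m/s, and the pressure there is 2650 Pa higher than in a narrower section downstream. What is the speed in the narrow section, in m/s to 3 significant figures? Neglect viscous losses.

v₂ ≈ 2.41 m/s

With h₁ = h₂, rearranging Bernoulli gives v₂ = √(v₁² + 2ΔP/ρ).
v₂ = √(0.725² + 2·2650/1000) = √(0.526 + 5.30) = 2.41 m/s.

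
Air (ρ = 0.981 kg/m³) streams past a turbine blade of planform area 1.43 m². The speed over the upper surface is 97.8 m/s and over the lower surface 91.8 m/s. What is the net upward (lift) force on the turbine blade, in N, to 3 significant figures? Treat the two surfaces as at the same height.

F ≈ 798 N

From P + ½ρv² = const at equal height, P_low − P_up = ½ρ(v_up² − v_low²).
ΔP = ½·0.981·(97.8² − 91.8²) = 558 Pa.
Lift = ΔP · A = 558 × 1.43 = 798 N.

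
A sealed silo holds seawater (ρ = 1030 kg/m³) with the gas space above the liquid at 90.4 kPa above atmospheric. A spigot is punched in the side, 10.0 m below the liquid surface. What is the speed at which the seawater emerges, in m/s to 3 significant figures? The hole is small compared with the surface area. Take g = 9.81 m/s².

19.3 m/s

Take point 1 at the surface (v₁ ≈ 0) and point 2 at the hole (at atmospheric pressure). Bernoulli: P₁ + ρg h = P_atm + ½ρv₂².
With P₁ − P_atm = 90400 Pa, v₂ = √(2gh + 2ΔP/ρ) = √(2·9.81·10.0 + 2·90400/1030) = 19.3 m/s.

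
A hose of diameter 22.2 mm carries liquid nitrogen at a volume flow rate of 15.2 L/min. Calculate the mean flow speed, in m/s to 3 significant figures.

v ≈ 0.654 m/s

Q = 15.2 L/min = 0.000253 m³/s.
v = Q/A = 0.000253 / 0.000387 = 0.654 m/s.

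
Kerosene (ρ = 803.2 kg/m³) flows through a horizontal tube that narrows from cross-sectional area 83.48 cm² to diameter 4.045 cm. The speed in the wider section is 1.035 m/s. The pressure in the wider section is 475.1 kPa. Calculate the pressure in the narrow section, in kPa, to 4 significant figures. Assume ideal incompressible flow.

P₂ ≈ 457.4 kPa

Continuity gives A₁v₁ = A₂v₂, so v₂ = (83.48 cm²)/(12.85 cm²) × 1.035 m/s = 6.724 m/s.
Along the horizontal streamline, P + ½ρv² is constant.
P₂ = P₁ − ½ρ(v₂² − v₁²) = 475100 − ½·803.2·(6.724² − 1.035²) = 475100 − 17720 = 457400 Pa.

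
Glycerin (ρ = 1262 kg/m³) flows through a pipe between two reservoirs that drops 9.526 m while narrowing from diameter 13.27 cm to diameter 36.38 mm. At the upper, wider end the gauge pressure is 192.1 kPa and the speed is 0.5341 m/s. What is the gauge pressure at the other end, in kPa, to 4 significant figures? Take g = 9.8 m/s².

The volume flow rate is constant, so v₂ = (A₁/A₂)v₁ = (138.3/10.39)·0.5341 = 7.106 m/s.
Applying Bernoulli between the two ends and solving for P₂: P₂ = P₁ + ½ρ(v₁² − v₂²) − ρgΔh.
P₂ = 192100 + ½·1262·(0.5341² − 7.106²) − 1262·9.8·(−9.526) = 192100 + (-31680) − (-117800) = 278200 Pa.

278.2 kPa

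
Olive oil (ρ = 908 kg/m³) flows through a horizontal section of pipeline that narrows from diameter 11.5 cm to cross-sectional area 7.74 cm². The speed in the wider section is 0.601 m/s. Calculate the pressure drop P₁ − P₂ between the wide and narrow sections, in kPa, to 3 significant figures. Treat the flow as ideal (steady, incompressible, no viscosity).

ΔP ≈ 29.4 kPa

By continuity, v₂ = v₁·A₁/A₂ = 0.601·(104/7.74) = 8.07 m/s.
Bernoulli (h₁ = h₂): P₁ − P₂ = ½ρ(v₂² − v₁²).
P₁ − P₂ = ½·908·(8.07² − 0.601²) = ½·908·64.7 = 29400 Pa.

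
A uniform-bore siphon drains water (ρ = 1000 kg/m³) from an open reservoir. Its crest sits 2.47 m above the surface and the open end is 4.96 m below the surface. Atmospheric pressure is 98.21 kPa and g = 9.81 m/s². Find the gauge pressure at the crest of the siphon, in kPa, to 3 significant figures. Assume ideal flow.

From the surface to the outlet (both open to atmosphere, surface at rest): v = √(2g·h_out) = √(2·9.81·4.96) = 9.86 m/s.
Continuity keeps v the same throughout the tube; from surface to crest, P_atm + 0 = P_top + ½ρv² + ρg·h_top.
P_top = 98210 − ½·1000·9.86² − 1000·9.81·2.47 = 25300 Pa. So P_gauge = P_top − P_atm = -72900 Pa.

P_gauge = -72.9 kPa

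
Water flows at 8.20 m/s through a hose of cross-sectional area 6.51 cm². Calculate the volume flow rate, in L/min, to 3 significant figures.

320 L/min

Q = A·v = 0.000651 m² × 8.20 m/s = 0.00534 m³/s.
Converting: 0.00534 m³/s × 60000 = 320 L/min.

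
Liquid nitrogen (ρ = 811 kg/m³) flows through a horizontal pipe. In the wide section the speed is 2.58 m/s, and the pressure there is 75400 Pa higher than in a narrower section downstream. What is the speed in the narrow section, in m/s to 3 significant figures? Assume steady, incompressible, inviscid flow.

With h₁ = h₂, rearranging Bernoulli gives v₂ = √(v₁² + 2ΔP/ρ).
v₂ = √(2.58² + 2·75400/811) = √(6.66 + 186) = 13.9 m/s.

13.9 m/s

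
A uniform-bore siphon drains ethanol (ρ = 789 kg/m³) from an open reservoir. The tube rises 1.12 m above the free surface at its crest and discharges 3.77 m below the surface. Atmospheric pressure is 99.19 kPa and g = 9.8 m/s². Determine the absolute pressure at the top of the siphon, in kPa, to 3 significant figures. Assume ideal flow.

Bernoulli surface→outlet gives ½v² = g·h_out, so v = √(2·9.8·3.77) = 8.60 m/s.
With constant cross-section the crest speed equals v; applying Bernoulli from the surface up to the crest, P_top = P_atm − ½ρv² − ρg·h_top.
P_top = 99190 − ½·789·8.60² − 789·9.8·1.12 = 61400 Pa.

P_top ≈ 61.4 kPa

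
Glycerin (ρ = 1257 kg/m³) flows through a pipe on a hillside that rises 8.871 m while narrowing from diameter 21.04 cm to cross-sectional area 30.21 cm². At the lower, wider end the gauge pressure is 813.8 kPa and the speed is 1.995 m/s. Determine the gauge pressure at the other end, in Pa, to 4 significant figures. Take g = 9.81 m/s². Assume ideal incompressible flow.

P₂ = 375600 Pa

Continuity gives A₁v₁ = A₂v₂, so v₂ = (347.7 cm²)/(30.21 cm²) × 1.995 m/s = 22.96 m/s.
Bernoulli: P₁ + ½ρv₁² + ρg h₁ = P₂ + ½ρv₂² + ρg h₂, so P₂ = P₁ + ½ρ(v₁² − v₂²) − ρg(h₂ − h₁).
P₂ = 813800 + ½·1257·(1.995² − 22.96²) − 1257·9.81·(+8.871) = 813800 + (-328800) − (109400) = 375600 Pa.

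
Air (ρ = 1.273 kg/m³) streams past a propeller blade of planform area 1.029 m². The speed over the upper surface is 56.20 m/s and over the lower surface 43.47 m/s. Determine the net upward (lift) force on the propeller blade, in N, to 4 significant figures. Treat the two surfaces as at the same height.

F ≈ 831.0 N

From P + ½ρv² = const at equal height, P_low − P_up = ½ρ(v_up² − v_low²).
ΔP = ½·1.273·(56.20² − 43.47²) = 807.6 Pa.
Lift = ΔP · A = 807.6 × 1.029 = 831.0 N.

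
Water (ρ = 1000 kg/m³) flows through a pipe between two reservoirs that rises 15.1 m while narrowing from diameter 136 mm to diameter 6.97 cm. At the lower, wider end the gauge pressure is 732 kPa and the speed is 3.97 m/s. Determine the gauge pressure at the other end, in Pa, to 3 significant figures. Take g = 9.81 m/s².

P₂ ≈ 478000 Pa

By continuity, v₂ = v₁·A₁/A₂ = 3.97·(145/38.2) = 15.1 m/s.
Energy conservation along the streamline gives P₂ = P₁ − ½ρ(v₂² − v₁²) − ρg(h₂ − h₁).
P₂ = 732000 + ½·1000·(3.97² − 15.1²) − 1000·9.81·(+15.1) = 732000 + (-106000) − (148000) = 478000 Pa.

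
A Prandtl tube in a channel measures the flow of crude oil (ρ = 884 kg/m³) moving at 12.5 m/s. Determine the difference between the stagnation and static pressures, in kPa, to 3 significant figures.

At the stagnation point the flow is brought to rest, so Bernoulli gives P_stag − P_static = ½ρv².
ΔP = ½·884·12.5² = 69100 Pa.

69.1 kPa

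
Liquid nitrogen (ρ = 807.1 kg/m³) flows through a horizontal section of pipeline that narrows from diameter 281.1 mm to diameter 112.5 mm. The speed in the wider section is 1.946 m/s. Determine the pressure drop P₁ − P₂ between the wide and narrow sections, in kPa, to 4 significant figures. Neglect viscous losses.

ΔP ≈ 58.04 kPa

The volume flow rate is constant, so v₂ = (A₁/A₂)v₁ = (620.6/99.40)·1.946 = 12.15 m/s.
With no height change, Bernoulli's equation is P₁ + ½ρv₁² = P₂ + ½ρv₂².
P₁ − P₂ = ½·807.1·(12.15² − 1.946²) = ½·807.1·143.8 = 58040 Pa.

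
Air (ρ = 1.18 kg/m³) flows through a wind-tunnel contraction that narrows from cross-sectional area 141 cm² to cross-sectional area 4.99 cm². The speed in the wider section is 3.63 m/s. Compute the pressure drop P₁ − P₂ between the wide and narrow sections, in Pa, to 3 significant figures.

ΔP ≈ 6200 Pa

Continuity gives A₁v₁ = A₂v₂, so v₂ = (141 cm²)/(4.99 cm²) × 3.63 m/s = 103 m/s.
Bernoulli (h₁ = h₂): P₁ − P₂ = ½ρ(v₂² − v₁²).
P₁ − P₂ = ½·1.18·(103² − 3.63²) = ½·1.18·10500 = 6200 Pa.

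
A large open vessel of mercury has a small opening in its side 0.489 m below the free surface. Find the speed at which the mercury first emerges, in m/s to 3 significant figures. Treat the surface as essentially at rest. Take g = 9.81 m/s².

3.10 m/s

Bernoulli from surface to hole (P equal, v_surface ≈ 0): v = √(2gh) = √(2×9.81×0.489) = 3.10 m/s.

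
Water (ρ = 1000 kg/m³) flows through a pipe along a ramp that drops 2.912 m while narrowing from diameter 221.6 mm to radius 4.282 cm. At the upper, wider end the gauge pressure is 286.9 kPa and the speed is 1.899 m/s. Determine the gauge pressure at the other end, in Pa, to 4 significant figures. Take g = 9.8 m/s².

236400 Pa

Continuity gives A₁v₁ = A₂v₂, so v₂ = (385.7 cm²)/(57.60 cm²) × 1.899 m/s = 12.71 m/s.
Bernoulli: P₁ + ½ρv₁² + ρg h₁ = P₂ + ½ρv₂² + ρg h₂, so P₂ = P₁ + ½ρ(v₁² − v₂²) − ρg(h₂ − h₁).
P₂ = 286900 + ½·1000·(1.899² − 12.71²) − 1000·9.8·(−2.912) = 286900 + (-79030) − (-28540) = 236400 Pa.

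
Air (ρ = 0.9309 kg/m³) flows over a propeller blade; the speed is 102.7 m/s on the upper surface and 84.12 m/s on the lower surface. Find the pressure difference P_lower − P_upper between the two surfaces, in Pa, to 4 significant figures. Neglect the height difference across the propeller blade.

With negligible Δh, P + ½ρv² is constant, so P_low − P_up = ½ρ(v_up² − v_low²).
ΔP = ½·0.9309·(102.7² − 84.12²) = 1616 Pa.

ΔP = 1616 Pa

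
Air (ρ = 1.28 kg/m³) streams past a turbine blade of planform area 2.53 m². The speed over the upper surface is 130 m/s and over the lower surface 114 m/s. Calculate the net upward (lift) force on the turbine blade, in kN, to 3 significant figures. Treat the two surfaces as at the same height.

F = 6.32 kN

From P + ½ρv² = const at equal height, P_low − P_up = ½ρ(v_up² − v_low²).
ΔP = ½·1.28·(130² − 114²) = 2500 Pa.
Lift = ΔP · A = 2500 × 2.53 = 6320 N.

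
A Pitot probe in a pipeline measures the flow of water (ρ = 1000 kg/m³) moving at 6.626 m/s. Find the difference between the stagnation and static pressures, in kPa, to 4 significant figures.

At the stagnation point the flow is brought to rest, so Bernoulli gives P_stag − P_static = ½ρv².
ΔP = ½·1000·6.626² = 21950 Pa.

ΔP ≈ 21.95 kPa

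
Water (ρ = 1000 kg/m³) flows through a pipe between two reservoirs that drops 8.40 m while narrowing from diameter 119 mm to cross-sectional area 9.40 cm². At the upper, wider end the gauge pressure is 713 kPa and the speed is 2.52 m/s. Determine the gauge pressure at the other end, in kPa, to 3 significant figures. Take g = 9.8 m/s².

354 kPa

Continuity gives A₁v₁ = A₂v₂, so v₂ = (111 cm²)/(9.40 cm²) × 2.52 m/s = 29.8 m/s.
Bernoulli: P₁ + ½ρv₁² + ρg h₁ = P₂ + ½ρv₂² + ρg h₂, so P₂ = P₁ + ½ρ(v₁² − v₂²) − ρg(h₂ − h₁).
P₂ = 713000 + ½·1000·(2.52² − 29.8²) − 1000·9.8·(−8.40) = 713000 + (-441000) − (-82300) = 354000 Pa.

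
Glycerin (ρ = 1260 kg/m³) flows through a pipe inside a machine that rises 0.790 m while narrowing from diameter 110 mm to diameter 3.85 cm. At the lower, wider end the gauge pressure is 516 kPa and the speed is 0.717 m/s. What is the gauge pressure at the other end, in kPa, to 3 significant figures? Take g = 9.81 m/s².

P₂ = 485 kPa

Mass conservation (A₁v₁ = A₂v₂) gives v₂ = 0.717 × 95.0/11.6 = 5.85 m/s.
Bernoulli: P₁ + ½ρv₁² + ρg h₁ = P₂ + ½ρv₂² + ρg h₂, so P₂ = P₁ + ½ρ(v₁² − v₂²) − ρg(h₂ − h₁).
P₂ = 516000 + ½·1260·(0.717² − 5.85²) − 1260·9.81·(+0.790) = 516000 + (-21300) − (9760) = 485000 Pa.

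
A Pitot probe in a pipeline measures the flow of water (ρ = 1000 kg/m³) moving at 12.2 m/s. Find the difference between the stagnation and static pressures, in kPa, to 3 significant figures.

Bernoulli between the free stream and the stagnation point: ½ρv² = P_stag − P_static.
ΔP = ½·1000·12.2² = 74400 Pa.

ΔP ≈ 74.4 kPa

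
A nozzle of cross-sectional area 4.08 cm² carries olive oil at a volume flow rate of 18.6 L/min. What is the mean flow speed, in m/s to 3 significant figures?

v ≈ 0.760 m/s

Q = 18.6 L/min = 0.000310 m³/s.
v = Q/A = 0.000310 / 0.000408 = 0.760 m/s.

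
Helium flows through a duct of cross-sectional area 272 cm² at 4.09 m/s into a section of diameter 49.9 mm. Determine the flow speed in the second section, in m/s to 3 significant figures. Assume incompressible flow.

By continuity, v₂ = v₁·A₁/A₂ = 4.09·(272/19.6) = 56.9 m/s.

v₂ ≈ 56.9 m/s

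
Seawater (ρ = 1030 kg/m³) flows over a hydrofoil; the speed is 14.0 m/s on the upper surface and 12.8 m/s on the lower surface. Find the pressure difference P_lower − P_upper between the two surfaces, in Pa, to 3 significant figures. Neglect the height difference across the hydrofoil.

ΔP = 16600 Pa

With negligible Δh, P + ½ρv² is constant, so P_low − P_up = ½ρ(v_up² − v_low²).
ΔP = ½·1030·(14.0² − 12.8²) = 16600 Pa.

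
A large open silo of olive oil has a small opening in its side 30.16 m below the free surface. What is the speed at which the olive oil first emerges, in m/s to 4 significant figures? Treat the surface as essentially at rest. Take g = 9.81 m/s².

Bernoulli from surface to hole (P equal, v_surface ≈ 0): v = √(2gh) = √(2×9.81×30.16) = 24.33 m/s.

v ≈ 24.33 m/s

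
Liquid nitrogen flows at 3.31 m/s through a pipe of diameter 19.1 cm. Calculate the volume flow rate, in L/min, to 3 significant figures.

Q = 5690 L/min

Q = A·v = 0.0287 m² × 3.31 m/s = 0.0948 m³/s.
Converting: 0.0948 m³/s × 60000 = 5690 L/min.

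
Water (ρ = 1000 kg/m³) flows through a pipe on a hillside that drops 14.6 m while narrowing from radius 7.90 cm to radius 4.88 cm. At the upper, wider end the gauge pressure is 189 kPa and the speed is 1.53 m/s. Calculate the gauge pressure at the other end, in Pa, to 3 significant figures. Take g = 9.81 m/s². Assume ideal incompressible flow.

The volume flow rate is constant, so v₂ = (A₁/A₂)v₁ = (196/74.8)·1.53 = 4.01 m/s.
Bernoulli: P₁ + ½ρv₁² + ρg h₁ = P₂ + ½ρv₂² + ρg h₂, so P₂ = P₁ + ½ρ(v₁² − v₂²) − ρg(h₂ − h₁).
P₂ = 189000 + ½·1000·(1.53² − 4.01²) − 1000·9.81·(−14.6) = 189000 + (-6870) − (-143000) = 325000 Pa.

325000 Pa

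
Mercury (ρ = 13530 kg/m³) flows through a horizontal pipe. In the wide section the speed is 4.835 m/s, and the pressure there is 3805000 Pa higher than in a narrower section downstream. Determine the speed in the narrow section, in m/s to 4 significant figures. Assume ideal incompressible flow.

With h₁ = h₂, rearranging Bernoulli gives v₂ = √(v₁² + 2ΔP/ρ).
v₂ = √(4.835² + 2·3805000/13530) = √(23.38 + 562.5) = 24.20 m/s.

24.20 m/s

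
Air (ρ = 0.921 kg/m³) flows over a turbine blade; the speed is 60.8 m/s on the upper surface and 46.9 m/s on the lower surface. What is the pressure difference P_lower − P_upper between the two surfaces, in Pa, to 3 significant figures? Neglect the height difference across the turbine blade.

Bernoulli (same height): P_lower − P_upper = ½ρ(v_upper² − v_lower²).
ΔP = ½·0.921·(60.8² − 46.9²) = 689 Pa.

689 Pa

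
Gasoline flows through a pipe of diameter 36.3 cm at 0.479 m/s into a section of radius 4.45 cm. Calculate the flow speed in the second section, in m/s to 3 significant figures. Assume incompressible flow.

v₂ ≈ 7.97 m/s

Continuity gives A₁v₁ = A₂v₂, so v₂ = (1030 cm²)/(62.2 cm²) × 0.479 m/s = 7.97 m/s.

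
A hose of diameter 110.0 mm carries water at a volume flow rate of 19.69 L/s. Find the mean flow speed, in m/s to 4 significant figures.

v ≈ 2.072 m/s

Q = 19.69 L/s = 0.01969 m³/s.
v = Q/A = 0.01969 / 0.009503 = 2.072 m/s.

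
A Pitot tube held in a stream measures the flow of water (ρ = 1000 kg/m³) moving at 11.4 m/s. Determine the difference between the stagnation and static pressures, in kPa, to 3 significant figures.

ΔP = 65.0 kPa

At the stagnation point the flow is brought to rest, so Bernoulli gives P_stag − P_static = ½ρv².
ΔP = ½·1000·11.4² = 65000 Pa.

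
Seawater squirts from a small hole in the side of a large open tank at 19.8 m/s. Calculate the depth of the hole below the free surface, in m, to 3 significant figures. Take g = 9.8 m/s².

h = 20.0 m

For a small hole in a large open tank, ½v² = gh, giving h = v²/(2g).
h = 19.8²/(2·9.8) = 392/19.60 = 20.0 m.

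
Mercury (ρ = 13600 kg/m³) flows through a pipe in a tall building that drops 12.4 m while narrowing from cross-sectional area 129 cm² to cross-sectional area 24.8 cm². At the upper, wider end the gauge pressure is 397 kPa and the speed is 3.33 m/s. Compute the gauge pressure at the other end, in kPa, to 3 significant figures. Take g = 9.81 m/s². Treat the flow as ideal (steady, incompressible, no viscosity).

86.6 kPa

Mass conservation (A₁v₁ = A₂v₂) gives v₂ = 3.33 × 129/24.8 = 17.3 m/s.
Energy conservation along the streamline gives P₂ = P₁ − ½ρ(v₂² − v₁²) − ρg(h₂ − h₁).
P₂ = 397000 + ½·13600·(3.33² − 17.3²) − 13600·9.81·(−12.4) = 397000 + (-1960000) − (-1650000) = 86600 Pa.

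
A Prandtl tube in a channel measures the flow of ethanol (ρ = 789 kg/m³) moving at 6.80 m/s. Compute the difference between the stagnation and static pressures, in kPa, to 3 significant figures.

18.2 kPa

At the stagnation point the flow is brought to rest, so Bernoulli gives P_stag − P_static = ½ρv².
ΔP = ½·789·6.80² = 18200 Pa.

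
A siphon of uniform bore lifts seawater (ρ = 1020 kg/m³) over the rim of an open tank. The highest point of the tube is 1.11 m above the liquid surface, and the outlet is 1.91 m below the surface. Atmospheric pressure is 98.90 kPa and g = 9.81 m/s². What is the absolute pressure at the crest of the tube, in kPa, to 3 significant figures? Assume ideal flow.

P_top = 68.7 kPa

From the surface to the outlet (both open to atmosphere, surface at rest): v = √(2g·h_out) = √(2·9.81·1.91) = 6.12 m/s.
With constant cross-section the crest speed equals v; applying Bernoulli from the surface up to the crest, P_top = P_atm − ½ρv² − ρg·h_top.
P_top = 98900 − ½·1020·6.12² − 1020·9.81·1.11 = 68700 Pa.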